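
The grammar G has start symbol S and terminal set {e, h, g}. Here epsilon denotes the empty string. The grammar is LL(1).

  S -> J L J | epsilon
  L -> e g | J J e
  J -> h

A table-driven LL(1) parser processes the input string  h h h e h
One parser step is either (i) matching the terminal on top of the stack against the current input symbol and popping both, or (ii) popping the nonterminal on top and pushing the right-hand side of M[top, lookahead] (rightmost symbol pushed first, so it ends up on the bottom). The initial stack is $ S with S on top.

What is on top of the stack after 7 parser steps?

h

step 1: stack=$ S  input=h h h e h $  — expand S -> J L J
step 2: stack=$ J L J  input=h h h e h $  — expand J -> h
step 3: stack=$ J L h  input=h h h e h $  — match h
step 4: stack=$ J L  input=h h e h $  — expand L -> J J e
step 5: stack=$ J e J J  input=h h e h $  — expand J -> h
step 6: stack=$ J e J h  input=h h e h $  — match h
step 7: stack=$ J e J  input=h e h $  — expand J -> h
Stack after step 7: $ J e h (top = h).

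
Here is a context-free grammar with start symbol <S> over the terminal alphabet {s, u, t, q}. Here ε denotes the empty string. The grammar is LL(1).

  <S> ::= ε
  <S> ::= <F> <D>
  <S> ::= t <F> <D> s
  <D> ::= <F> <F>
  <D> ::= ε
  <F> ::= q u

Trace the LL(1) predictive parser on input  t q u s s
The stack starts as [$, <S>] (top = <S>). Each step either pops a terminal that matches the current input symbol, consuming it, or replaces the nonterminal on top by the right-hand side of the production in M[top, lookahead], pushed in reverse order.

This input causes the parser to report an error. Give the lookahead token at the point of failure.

step 1: stack=$ <S>  input=t q u s s $  — expand <S> ::= t <F> <D> s
step 2: stack=$ s <D> <F> t  input=t q u s s $  — match t
step 3: stack=$ s <D> <F>  input=q u s s $  — expand <F> ::= q u
step 4: stack=$ s <D> u q  input=q u s s $  — match q
step 5: stack=$ s <D> u  input=u s s $  — match u
step 6: stack=$ s <D>  input=s s $  — expand <D> ::= ε
step 7: stack=$ s  input=s s $  — match s
step 8: stack=$  input=s $  — error: stack empty but input remains

s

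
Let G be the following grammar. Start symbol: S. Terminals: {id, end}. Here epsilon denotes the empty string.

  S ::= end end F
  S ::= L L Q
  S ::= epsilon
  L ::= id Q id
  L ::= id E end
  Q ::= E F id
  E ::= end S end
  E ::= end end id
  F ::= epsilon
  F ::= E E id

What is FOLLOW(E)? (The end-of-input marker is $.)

{end, id}

FIRST(L) = {id}
FIRST(E) = {end}
FIRST(S) = {epsilon, end, id}  (via L L Q)
FIRST(Q) = {end}  (via E F id)
FIRST(F) = {epsilon, end}  (via E E id)
FOLLOW(S) includes $ since S is the start symbol.
FOLLOW(S): in E::=end S end, S is followed by end with FIRST {end}. Thus FOLLOW(S) = {$, end}.
FOLLOW(L): in S::=L L Q (occurrence 1), L is followed by L Q with FIRST {id}; in S::=L L Q (occurrence 2), L is followed by Q with FIRST {end}. Thus FOLLOW(L) = {end, id}.
FOLLOW(Q): in S::=L L Q, the suffix after Q is empty, so FOLLOW(Q) ⊇ FOLLOW(S) = {$, end}; in L::=id Q id, Q is followed by id with FIRST {id}. Thus FOLLOW(Q) = {$, end, id}.
FOLLOW(E): in L::=id E end, E is followed by end with FIRST {end}; in Q::=E F id, E is followed by F id with FIRST {end, id}; in F::=E E id (occurrence 1), E is followed by E id with FIRST {end}; in F::=E E id (occurrence 2), E is followed by id with FIRST {id}. Thus FOLLOW(E) = {end, id}.
FOLLOW(F): in S::=end end F, the suffix after F is empty, so FOLLOW(F) ⊇ FOLLOW(S) = {$, end}; in Q::=E F id, F is followed by id with FIRST {id}. Thus FOLLOW(F) = {$, end, id}.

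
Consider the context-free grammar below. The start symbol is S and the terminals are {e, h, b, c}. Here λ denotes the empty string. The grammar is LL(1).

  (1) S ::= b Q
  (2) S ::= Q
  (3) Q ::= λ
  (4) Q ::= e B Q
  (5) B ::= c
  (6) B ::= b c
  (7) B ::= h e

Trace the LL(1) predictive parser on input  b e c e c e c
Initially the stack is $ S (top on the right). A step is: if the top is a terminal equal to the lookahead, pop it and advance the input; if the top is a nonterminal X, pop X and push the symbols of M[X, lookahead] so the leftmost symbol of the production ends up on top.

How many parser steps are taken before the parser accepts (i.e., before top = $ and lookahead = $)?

      Stack    Input            Action
   1  $ S      b e c e c e c $  expand S ::= b Q
   2  $ Q b    b e c e c e c $  match b
   3  $ Q      e c e c e c $    expand Q ::= e B Q
   4  $ Q B e  e c e c e c $    match e
   5  $ Q B    c e c e c $      expand B ::= c
   6  $ Q c    c e c e c $      match c
   7  $ Q      e c e c $        expand Q ::= e B Q
   8  $ Q B e  e c e c $        match e
   9  $ Q B    c e c $          expand B ::= c
  10  $ Q c    c e c $          match c
  11  $ Q      e c $            expand Q ::= e B Q
  12  $ Q B e  e c $            match e
  13  $ Q B    c $              expand B ::= c
  14  $ Q c    c $              match c
  15  $ Q      $                expand Q ::= λ
Accept reached after 15 steps.

15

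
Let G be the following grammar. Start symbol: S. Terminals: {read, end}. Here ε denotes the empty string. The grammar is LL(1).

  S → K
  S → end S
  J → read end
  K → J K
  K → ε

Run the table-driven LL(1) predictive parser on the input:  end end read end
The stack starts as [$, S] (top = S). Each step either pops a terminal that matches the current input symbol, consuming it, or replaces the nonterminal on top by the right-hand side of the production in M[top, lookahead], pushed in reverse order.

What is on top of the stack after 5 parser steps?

     Stack    Input               Action
  1  $ S      end end read end $  expand S → end S
  2  $ S end  end end read end $  match end
  3  $ S      end read end $      expand S → end S
  4  $ S end  end read end $      match end
  5  $ S      read end $          expand S → K
Stack after step 5: $ K (top = K).

K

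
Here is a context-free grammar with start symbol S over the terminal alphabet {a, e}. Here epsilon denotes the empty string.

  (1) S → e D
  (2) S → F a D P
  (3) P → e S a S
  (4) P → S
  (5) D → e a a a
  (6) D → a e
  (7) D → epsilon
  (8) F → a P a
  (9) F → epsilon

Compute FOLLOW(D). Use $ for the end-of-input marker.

FIRST(D) = {epsilon, a, e}
FIRST(F) = {epsilon, a}
FIRST(S) = {a, e}  (via F a D P)
FIRST(P) = {a, e}  (via S)
FOLLOW(S) includes $ since S is the start symbol.
FOLLOW(F): in S→F a D P, F is followed by a D P with FIRST {a}. Thus FOLLOW(F) = {a}.
FOLLOW(S): in P→e S a S (occurrence 1), S is followed by a S with FIRST {a}; in P→e S a S (occurrence 2), the suffix after S is empty, so FOLLOW(S) ⊇ FOLLOW(P) = {$, a}; in P→S, the suffix after S is empty, so FOLLOW(S) ⊇ FOLLOW(P) = {$, a}. Thus FOLLOW(S) = {$, a}.
FOLLOW(P): in S→F a D P, the suffix after P is empty, so FOLLOW(P) ⊇ FOLLOW(S) = {$, a}; in F→a P a, P is followed by a with FIRST {a}. Thus FOLLOW(P) = {$, a}.
FOLLOW(D): in S→e D, the suffix after D is empty, so FOLLOW(D) ⊇ FOLLOW(S) = {$, a}; in S→F a D P, D is followed by P with FIRST {a, e}. Thus FOLLOW(D) = {$, a, e}.

{$, a, e}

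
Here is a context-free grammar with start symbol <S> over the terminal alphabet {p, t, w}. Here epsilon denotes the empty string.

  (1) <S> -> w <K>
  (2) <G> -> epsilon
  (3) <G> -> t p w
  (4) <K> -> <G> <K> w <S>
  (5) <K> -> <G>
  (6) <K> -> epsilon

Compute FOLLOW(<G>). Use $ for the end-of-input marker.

FIRST(<S>): from <S>->w <K> we get {w}. So FIRST(<S>) = {w}.
FIRST(<G>): from <G>->epsilon we get {epsilon}; from <G>->t p w we get {t}. So FIRST(<G>) = {epsilon, t}.
FIRST(<K>): from <K>-><G> <K> w <S> we get {t, w}; from <K>-><G> we get {epsilon, t}; from <K>->epsilon we get {epsilon}. So FIRST(<K>) = {epsilon, t, w}.
FOLLOW(<S>) includes $ since <S> is the start symbol.
FOLLOW(<S>): in <K>-><G> <K> w <S>, the suffix after <S> is empty, so FOLLOW(<S>) ⊇ FOLLOW(<K>) = {$, w}. Thus FOLLOW(<S>) = {$, w}.
FOLLOW(<K>): in <S>->w <K>, the suffix after <K> is empty, so FOLLOW(<K>) ⊇ FOLLOW(<S>) = {$, w}; in <K>-><G> <K> w <S>, <K> is followed by w <S> with FIRST {w}. Thus FOLLOW(<K>) = {$, w}.
FOLLOW(<G>): in <K>-><G> <K> w <S>, <G> is followed by <K> w <S> with FIRST {t, w}; in <K>-><G>, the suffix after <G> is empty, so FOLLOW(<G>) ⊇ FOLLOW(<K>) = {$, w}. Thus FOLLOW(<G>) = {$, t, w}.

{$, t, w}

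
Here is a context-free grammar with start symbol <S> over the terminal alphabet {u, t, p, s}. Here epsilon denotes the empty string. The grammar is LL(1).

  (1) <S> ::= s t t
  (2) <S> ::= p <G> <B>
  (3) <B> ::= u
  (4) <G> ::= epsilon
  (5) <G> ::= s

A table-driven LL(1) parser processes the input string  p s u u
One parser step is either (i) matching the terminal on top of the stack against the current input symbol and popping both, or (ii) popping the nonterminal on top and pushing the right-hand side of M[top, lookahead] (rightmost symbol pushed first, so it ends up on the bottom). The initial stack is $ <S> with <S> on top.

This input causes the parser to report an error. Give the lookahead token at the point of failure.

u

     Stack        Input      Action
  1  $ <S>        p s u u $  expand <S> ::= p <G> <B>
  2  $ <B> <G> p  p s u u $  match p
  3  $ <B> <G>    s u u $    expand <G> ::= s
  4  $ <B> s      s u u $    match s
  5  $ <B>        u u $      expand <B> ::= u
  6  $ u          u u $      match u
  7  $            u $        error: stack empty but input remains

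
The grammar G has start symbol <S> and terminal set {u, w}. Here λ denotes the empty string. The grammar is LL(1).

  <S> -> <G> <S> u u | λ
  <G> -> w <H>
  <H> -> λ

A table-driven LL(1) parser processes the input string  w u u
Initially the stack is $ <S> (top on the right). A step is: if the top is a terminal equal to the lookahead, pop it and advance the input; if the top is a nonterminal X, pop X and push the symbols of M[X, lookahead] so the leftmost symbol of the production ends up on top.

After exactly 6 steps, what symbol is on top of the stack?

step 1: stack=$ <S>  input=w u u $  — expand <S> -> <G> <S> u u
step 2: stack=$ u u <S> <G>  input=w u u $  — expand <G> -> w <H>
step 3: stack=$ u u <S> <H> w  input=w u u $  — match w
step 4: stack=$ u u <S> <H>  input=u u $  — expand <H> -> λ
step 5: stack=$ u u <S>  input=u u $  — expand <S> -> λ
step 6: stack=$ u u  input=u u $  — match u
Stack after step 6: $ u (top = u).

u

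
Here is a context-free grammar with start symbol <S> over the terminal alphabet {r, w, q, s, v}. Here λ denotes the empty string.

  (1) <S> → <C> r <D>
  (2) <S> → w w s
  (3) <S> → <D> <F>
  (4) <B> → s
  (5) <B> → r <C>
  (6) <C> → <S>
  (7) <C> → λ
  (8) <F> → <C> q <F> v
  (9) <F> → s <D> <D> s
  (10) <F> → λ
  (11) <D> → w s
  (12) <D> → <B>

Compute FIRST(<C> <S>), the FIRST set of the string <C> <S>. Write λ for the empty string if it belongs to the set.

{r, s, w}

FIRST(<B>) = {r, s}
FIRST(<D>) = {r, s, w}  (via <B>)
FIRST(<S>) = {r, s, w}  (via <C> r <D>, <D> <F>)
FIRST(<C>) = {λ, r, s, w}  (via <S>)
FIRST(<F>) = {λ, q, r, s, w}  (via <C> q <F> v)
FIRST(<C> <S>): take FIRST of each symbol in turn, carrying on past any symbol whose FIRST contains λ; result {r, s, w}.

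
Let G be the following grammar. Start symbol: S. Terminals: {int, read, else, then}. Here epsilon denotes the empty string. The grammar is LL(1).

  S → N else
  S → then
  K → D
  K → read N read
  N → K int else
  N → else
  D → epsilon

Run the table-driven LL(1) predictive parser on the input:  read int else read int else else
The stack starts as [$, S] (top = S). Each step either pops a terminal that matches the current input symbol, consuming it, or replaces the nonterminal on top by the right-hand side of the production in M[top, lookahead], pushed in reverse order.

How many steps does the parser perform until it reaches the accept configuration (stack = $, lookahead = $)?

13

step 1: stack=$ S  input=read int else read int else else $  — expand S → N else
step 2: stack=$ else N  input=read int else read int else else $  — expand N → K int else
step 3: stack=$ else else int K  input=read int else read int else else $  — expand K → read N read
step 4: stack=$ else else int read N read  input=read int else read int else else $  — match read
step 5: stack=$ else else int read N  input=int else read int else else $  — expand N → K int else
step 6: stack=$ else else int read else int K  input=int else read int else else $  — expand K → D
step 7: stack=$ else else int read else int D  input=int else read int else else $  — expand D → epsilon
step 8: stack=$ else else int read else int  input=int else read int else else $  — match int
step 9: stack=$ else else int read else  input=else read int else else $  — match else
step 10: stack=$ else else int read  input=read int else else $  — match read
step 11: stack=$ else else int  input=int else else $  — match int
step 12: stack=$ else else  input=else else $  — match else
step 13: stack=$ else  input=else $  — match else
Accept reached after 13 steps.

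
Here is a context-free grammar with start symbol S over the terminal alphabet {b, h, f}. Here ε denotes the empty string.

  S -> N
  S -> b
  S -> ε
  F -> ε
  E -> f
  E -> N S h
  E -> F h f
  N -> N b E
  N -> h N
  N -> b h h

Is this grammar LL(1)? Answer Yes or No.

FIRST(S) = {ε, b, h}
FIRST(F) = {ε}
FIRST(E) = {b, f, h}
FIRST(N) = {b, h}
FOLLOW(S) = {$, h}
FOLLOW(F) = {h}
FOLLOW(E) = {$, b, h}
FOLLOW(N) = {$, b, h}
Cell M[E, h] receives both E -> N S h and E -> F h f — the grammar is not LL(1).

No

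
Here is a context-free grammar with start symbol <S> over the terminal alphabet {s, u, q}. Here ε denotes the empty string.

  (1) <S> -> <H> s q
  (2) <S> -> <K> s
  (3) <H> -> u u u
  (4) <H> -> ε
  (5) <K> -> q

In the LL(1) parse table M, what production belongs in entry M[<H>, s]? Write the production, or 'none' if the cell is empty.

<H> -> ε

FIRST(<H>): from <H>->u u u we get {u}; from <H>->ε we get {ε}. So FIRST(<H>) = {ε, u}.
FIRST(<K>): from <K>->q we get {q}. So FIRST(<K>) = {q}.
FIRST(<S>): from <S>-><H> s q we get {s, u}; from <S>-><K> s we get {q}. So FIRST(<S>) = {q, s, u}.
FOLLOW(<S>) includes $ since <S> is the start symbol.
FOLLOW(<H>): in <S>-><H> s q, <H> is followed by s q with FIRST {s}. Thus FOLLOW(<H>) = {s}.
For <H> -> u u u: FIRST(u u u) = {u}, so it goes in M[<H>, t] for t ∈ {u}.
For <H> -> ε: FIRST(ε) = {ε}, so it goes in M[<H>, t] for t ∈ {}; since ε ∈ FIRST, also for every t ∈ FOLLOW(<H>) = {s}.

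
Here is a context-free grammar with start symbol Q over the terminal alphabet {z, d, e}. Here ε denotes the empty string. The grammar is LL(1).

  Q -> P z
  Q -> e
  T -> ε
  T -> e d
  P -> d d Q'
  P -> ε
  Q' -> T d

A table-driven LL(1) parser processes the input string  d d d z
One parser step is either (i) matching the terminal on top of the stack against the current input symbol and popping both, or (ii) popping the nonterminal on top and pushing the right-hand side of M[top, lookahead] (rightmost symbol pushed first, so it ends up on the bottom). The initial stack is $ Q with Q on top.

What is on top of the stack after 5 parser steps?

     Stack       Input      Action
  1  $ Q         d d d z $  expand Q -> P z
  2  $ z P       d d d z $  expand P -> d d Q'
  3  $ z Q' d d  d d d z $  match d
  4  $ z Q' d    d d z $    match d
  5  $ z Q'      d z $      expand Q' -> T d
Stack after step 5: $ z d T (top = T).

T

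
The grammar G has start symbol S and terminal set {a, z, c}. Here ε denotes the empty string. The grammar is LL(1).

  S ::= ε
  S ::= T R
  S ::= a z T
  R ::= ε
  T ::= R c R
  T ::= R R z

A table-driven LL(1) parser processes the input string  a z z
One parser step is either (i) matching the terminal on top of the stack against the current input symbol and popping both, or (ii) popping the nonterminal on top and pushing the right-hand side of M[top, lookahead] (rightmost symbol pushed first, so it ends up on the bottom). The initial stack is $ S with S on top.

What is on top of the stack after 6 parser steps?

z

step 1: stack=$ S  input=a z z $  — expand S ::= a z T
step 2: stack=$ T z a  input=a z z $  — match a
step 3: stack=$ T z  input=z z $  — match z
step 4: stack=$ T  input=z $  — expand T ::= R R z
step 5: stack=$ z R R  input=z $  — expand R ::= ε
step 6: stack=$ z R  input=z $  — expand R ::= ε
Stack after step 6: $ z (top = z).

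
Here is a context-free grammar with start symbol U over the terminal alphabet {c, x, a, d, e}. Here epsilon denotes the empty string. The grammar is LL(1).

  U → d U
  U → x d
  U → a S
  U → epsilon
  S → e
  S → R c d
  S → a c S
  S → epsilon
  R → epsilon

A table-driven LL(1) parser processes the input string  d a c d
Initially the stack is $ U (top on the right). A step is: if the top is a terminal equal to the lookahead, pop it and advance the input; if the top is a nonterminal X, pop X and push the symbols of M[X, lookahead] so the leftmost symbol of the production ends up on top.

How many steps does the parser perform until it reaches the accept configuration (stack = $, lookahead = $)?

step 1: stack=$ U  input=d a c d $  — expand U → d U
step 2: stack=$ U d  input=d a c d $  — match d
step 3: stack=$ U  input=a c d $  — expand U → a S
step 4: stack=$ S a  input=a c d $  — match a
step 5: stack=$ S  input=c d $  — expand S → R c d
step 6: stack=$ d c R  input=c d $  — expand R → epsilon
step 7: stack=$ d c  input=c d $  — match c
step 8: stack=$ d  input=d $  — match d
Accept reached after 8 steps.

8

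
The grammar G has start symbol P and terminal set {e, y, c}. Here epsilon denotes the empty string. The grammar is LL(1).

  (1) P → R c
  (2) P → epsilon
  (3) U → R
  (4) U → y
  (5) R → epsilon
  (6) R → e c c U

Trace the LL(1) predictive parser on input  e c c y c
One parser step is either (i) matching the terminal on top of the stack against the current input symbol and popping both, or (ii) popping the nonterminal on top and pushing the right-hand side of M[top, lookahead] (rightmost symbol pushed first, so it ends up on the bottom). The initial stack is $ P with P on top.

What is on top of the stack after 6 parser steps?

step 1: stack=$ P  input=e c c y c $  — expand P → R c
step 2: stack=$ c R  input=e c c y c $  — expand R → e c c U
step 3: stack=$ c U c c e  input=e c c y c $  — match e
step 4: stack=$ c U c c  input=c c y c $  — match c
step 5: stack=$ c U c  input=c y c $  — match c
step 6: stack=$ c U  input=y c $  — expand U → y
Stack after step 6: $ c y (top = y).

y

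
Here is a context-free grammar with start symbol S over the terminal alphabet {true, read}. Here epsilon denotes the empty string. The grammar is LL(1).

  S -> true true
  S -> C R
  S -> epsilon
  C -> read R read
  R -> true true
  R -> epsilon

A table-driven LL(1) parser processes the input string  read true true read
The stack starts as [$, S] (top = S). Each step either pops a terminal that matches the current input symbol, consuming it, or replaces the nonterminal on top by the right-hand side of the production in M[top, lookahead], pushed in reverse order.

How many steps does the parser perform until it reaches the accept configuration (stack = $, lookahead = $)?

8

step 1: stack=$ S  input=read true true read $  — expand S -> C R
step 2: stack=$ R C  input=read true true read $  — expand C -> read R read
step 3: stack=$ R read R read  input=read true true read $  — match read
step 4: stack=$ R read R  input=true true read $  — expand R -> true true
step 5: stack=$ R read true true  input=true true read $  — match true
step 6: stack=$ R read true  input=true read $  — match true
step 7: stack=$ R read  input=read $  — match read
step 8: stack=$ R  input=$  — expand R -> epsilon
Accept reached after 8 steps.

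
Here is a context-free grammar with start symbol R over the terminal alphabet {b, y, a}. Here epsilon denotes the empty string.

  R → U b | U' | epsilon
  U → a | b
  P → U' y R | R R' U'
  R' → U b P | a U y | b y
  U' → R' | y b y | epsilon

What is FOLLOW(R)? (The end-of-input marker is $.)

FIRST(U) = {a, b}
FIRST(R') = {a, b}  (via U b P)
FIRST(U') = {epsilon, a, b, y}  (via R')
FIRST(R) = {epsilon, a, b, y}  (via U b, U')
FIRST(P) = {a, b, y}  (via U' y R, R R' U')
FOLLOW(R) includes $ since R is the start symbol.
FOLLOW(U): in R→U b, U is followed by b with FIRST {b}; in R'→U b P, U is followed by b P with FIRST {b}; in R'→a U y, U is followed by y with FIRST {y}. Thus FOLLOW(U) = {b, y}.
FOLLOW(R): in P→U' y R, the suffix after R is empty, so FOLLOW(R) ⊇ FOLLOW(P) = {$, a, b, y}; in P→R R' U', R is followed by R' U' with FIRST {a, b}. Thus FOLLOW(R) = {$, a, b, y}.
FOLLOW(P): in R'→U b P, the suffix after P is empty, so FOLLOW(P) ⊇ FOLLOW(R') = {$, a, b, y}. Thus FOLLOW(P) = {$, a, b, y}.
FOLLOW(U'): in R→U', the suffix after U' is empty, so FOLLOW(U') ⊇ FOLLOW(R) = {$, a, b, y}; in P→U' y R, U' is followed by y R with FIRST {y}; in P→R R' U', the suffix after U' is empty, so FOLLOW(U') ⊇ FOLLOW(P) = {$, a, b, y}. Thus FOLLOW(U') = {$, a, b, y}.
FOLLOW(R'): in P→R R' U', R' is followed by U' with FIRST {epsilon, a, b, y}; in P→R R' U', the suffix after R' is nullable, so FOLLOW(R') ⊇ FOLLOW(P) = {$, a, b, y}; in U'→R', the suffix after R' is empty, so FOLLOW(R') ⊇ FOLLOW(U') = {$, a, b, y}. Thus FOLLOW(R') = {$, a, b, y}.

{$, a, b, y}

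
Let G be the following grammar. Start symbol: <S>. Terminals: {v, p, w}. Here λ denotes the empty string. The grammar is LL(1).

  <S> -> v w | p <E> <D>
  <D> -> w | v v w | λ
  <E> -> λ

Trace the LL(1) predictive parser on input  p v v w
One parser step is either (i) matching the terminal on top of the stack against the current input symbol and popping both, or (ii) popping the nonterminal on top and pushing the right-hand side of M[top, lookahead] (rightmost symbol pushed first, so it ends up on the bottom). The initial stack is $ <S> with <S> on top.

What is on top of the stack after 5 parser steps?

step 1: stack=$ <S>  input=p v v w $  — expand <S> -> p <E> <D>
step 2: stack=$ <D> <E> p  input=p v v w $  — match p
step 3: stack=$ <D> <E>  input=v v w $  — expand <E> -> λ
step 4: stack=$ <D>  input=v v w $  — expand <D> -> v v w
step 5: stack=$ w v v  input=v v w $  — match v
Stack after step 5: $ w v (top = v).

v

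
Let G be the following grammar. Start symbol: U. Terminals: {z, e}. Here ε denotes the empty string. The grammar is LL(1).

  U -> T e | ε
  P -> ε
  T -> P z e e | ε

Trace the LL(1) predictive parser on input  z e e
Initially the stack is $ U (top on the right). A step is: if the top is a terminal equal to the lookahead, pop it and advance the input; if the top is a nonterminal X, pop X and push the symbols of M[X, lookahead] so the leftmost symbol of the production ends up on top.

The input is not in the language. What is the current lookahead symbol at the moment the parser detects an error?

$

step 1: stack=$ U  input=z e e $  — expand U -> T e
step 2: stack=$ e T  input=z e e $  — expand T -> P z e e
step 3: stack=$ e e e z P  input=z e e $  — expand P -> ε
step 4: stack=$ e e e z  input=z e e $  — match z
step 5: stack=$ e e e  input=e e $  — match e
step 6: stack=$ e e  input=e $  — match e
step 7: stack=$ e  input=$  — error: top is terminal e but lookahead is $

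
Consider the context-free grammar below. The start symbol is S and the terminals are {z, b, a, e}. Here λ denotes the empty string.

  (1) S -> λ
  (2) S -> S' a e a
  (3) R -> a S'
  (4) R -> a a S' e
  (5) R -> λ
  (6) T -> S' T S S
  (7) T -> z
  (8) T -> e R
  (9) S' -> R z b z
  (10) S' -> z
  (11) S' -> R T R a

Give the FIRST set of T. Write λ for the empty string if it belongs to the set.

{a, e, z}

FIRST(R) = {λ, a}
FIRST(S) = {λ, a, e, z}  (via S' a e a)
FIRST(T) = {a, e, z}  (via S' T S S)
FIRST(S') = {a, e, z}  (via R z b z, R T R a)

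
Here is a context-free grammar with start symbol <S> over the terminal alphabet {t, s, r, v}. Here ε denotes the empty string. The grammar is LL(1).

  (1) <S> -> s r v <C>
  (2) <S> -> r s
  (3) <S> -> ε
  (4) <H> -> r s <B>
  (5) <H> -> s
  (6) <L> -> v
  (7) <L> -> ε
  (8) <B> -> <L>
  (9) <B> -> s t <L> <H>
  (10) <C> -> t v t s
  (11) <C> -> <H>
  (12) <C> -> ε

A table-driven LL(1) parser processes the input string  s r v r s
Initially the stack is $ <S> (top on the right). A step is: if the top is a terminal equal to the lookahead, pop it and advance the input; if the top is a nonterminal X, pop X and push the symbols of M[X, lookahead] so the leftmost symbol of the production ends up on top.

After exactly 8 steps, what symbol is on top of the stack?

<B>

     Stack        Input        Action
  1  $ <S>        s r v r s $  expand <S> -> s r v <C>
  2  $ <C> v r s  s r v r s $  match s
  3  $ <C> v r    r v r s $    match r
  4  $ <C> v      v r s $      match v
  5  $ <C>        r s $        expand <C> -> <H>
  6  $ <H>        r s $        expand <H> -> r s <B>
  7  $ <B> s r    r s $        match r
  8  $ <B> s      s $          match s
Stack after step 8: $ <B> (top = <B>).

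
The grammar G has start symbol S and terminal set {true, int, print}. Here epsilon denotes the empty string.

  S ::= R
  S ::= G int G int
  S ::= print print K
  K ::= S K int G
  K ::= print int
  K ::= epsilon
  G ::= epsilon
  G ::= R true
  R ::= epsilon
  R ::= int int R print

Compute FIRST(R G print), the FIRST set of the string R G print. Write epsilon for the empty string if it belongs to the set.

FIRST(R) = {epsilon, int}
FIRST(G) = {epsilon, int, true}  (via R true)
FIRST(S) = {epsilon, int, print, true}  (via R, G int G int)
FIRST(K) = {epsilon, int, print, true}  (via S K int G)
FIRST(R G print): take FIRST of each symbol in turn, carrying on past any symbol whose FIRST contains epsilon; result {int, print, true}.

{int, print, true}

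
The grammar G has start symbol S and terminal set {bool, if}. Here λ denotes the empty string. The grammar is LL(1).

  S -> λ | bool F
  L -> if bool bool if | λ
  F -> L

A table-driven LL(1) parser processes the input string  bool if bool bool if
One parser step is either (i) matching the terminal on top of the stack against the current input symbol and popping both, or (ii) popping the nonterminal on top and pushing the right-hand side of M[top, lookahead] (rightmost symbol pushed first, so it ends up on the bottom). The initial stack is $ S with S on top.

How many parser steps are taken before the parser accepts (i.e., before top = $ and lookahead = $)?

8

step 1: stack=$ S  input=bool if bool bool if $  — expand S -> bool F
step 2: stack=$ F bool  input=bool if bool bool if $  — match bool
step 3: stack=$ F  input=if bool bool if $  — expand F -> L
step 4: stack=$ L  input=if bool bool if $  — expand L -> if bool bool if
step 5: stack=$ if bool bool if  input=if bool bool if $  — match if
step 6: stack=$ if bool bool  input=bool bool if $  — match bool
step 7: stack=$ if bool  input=bool if $  — match bool
step 8: stack=$ if  input=if $  — match if
Accept reached after 8 steps.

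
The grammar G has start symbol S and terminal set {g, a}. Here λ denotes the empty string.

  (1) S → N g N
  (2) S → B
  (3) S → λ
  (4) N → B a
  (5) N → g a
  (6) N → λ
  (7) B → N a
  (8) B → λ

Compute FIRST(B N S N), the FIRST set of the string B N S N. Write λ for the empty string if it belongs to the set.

FIRST(S): from S→N g N we get {a, g}; from S→B we get {λ, a, g}; from S→λ we get {λ}. So FIRST(S) = {λ, a, g}.
FIRST(N): from N→B a we get {a, g}; from N→g a we get {g}; from N→λ we get {λ}. So FIRST(N) = {λ, a, g}.
FIRST(B): from B→N a we get {a, g}; from B→λ we get {λ}. So FIRST(B) = {λ, a, g}.
FIRST(B N S N): take FIRST of each symbol in turn, carrying on past any symbol whose FIRST contains λ; result {λ, a, g}.

{λ, a, g}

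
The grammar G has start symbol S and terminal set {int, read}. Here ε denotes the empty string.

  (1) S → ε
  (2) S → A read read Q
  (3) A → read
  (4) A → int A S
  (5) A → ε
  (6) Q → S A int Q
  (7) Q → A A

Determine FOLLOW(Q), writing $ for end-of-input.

{$, int, read}

FIRST(A): from A→read we get {read}; from A→int A S we get {int}; from A→ε we get {ε}. So FIRST(A) = {ε, int, read}.
FIRST(S): from S→ε we get {ε}; from S→A read read Q we get {int, read}. So FIRST(S) = {ε, int, read}.
FIRST(Q): from Q→S A int Q we get {int, read}; from Q→A A we get {ε, int, read}. So FIRST(Q) = {ε, int, read}.
FOLLOW(S) includes $ since S is the start symbol.
FOLLOW(S): in A→int A S, the suffix after S is empty, so FOLLOW(S) ⊇ FOLLOW(A) = {$, int, read}; in Q→S A int Q, S is followed by A int Q with FIRST {int, read}. Thus FOLLOW(S) = {$, int, read}.
FOLLOW(Q): in S→A read read Q, the suffix after Q is empty, so FOLLOW(Q) ⊇ FOLLOW(S) = {$, int, read}; in Q→S A int Q, the suffix after Q is empty (adds nothing new). Thus FOLLOW(Q) = {$, int, read}.
FOLLOW(A): in S→A read read Q, A is followed by read read Q with FIRST {read}; in A→int A S, A is followed by S with FIRST {ε, int, read}; in A→int A S, the suffix after A is nullable (adds nothing new); in Q→S A int Q, A is followed by int Q with FIRST {int}; in Q→A A (occurrence 1), A is followed by A with FIRST {ε, int, read}; in Q→A A (occurrence 1), the suffix after A is nullable, so FOLLOW(A) ⊇ FOLLOW(Q) = {$, int, read}; in Q→A A (occurrence 2), the suffix after A is empty, so FOLLOW(A) ⊇ FOLLOW(Q) = {$, int, read}. Thus FOLLOW(A) = {$, int, read}.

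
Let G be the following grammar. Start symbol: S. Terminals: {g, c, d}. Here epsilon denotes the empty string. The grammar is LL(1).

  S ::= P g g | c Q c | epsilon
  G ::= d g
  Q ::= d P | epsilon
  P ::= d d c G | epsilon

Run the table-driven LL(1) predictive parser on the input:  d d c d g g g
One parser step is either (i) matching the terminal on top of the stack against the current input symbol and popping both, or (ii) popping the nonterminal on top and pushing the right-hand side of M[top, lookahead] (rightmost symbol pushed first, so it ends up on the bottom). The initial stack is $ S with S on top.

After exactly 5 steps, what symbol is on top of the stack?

step 1: stack=$ S  input=d d c d g g g $  — expand S ::= P g g
step 2: stack=$ g g P  input=d d c d g g g $  — expand P ::= d d c G
step 3: stack=$ g g G c d d  input=d d c d g g g $  — match d
step 4: stack=$ g g G c d  input=d c d g g g $  — match d
step 5: stack=$ g g G c  input=c d g g g $  — match c
Stack after step 5: $ g g G (top = G).

G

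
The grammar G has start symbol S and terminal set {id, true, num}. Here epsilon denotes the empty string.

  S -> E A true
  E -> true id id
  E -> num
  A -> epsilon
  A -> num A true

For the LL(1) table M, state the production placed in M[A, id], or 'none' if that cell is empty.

none

FIRST(E): from E->true id id we get {true}; from E->num we get {num}. So FIRST(E) = {num, true}.
FIRST(A): from A->epsilon we get {epsilon}; from A->num A true we get {num}. So FIRST(A) = {epsilon, num}.
FIRST(S): from S->E A true we get {num, true}. So FIRST(S) = {num, true}.
FOLLOW(S) includes $ since S is the start symbol.
FOLLOW(A): in S->E A true, A is followed by true with FIRST {true}; in A->num A true, A is followed by true with FIRST {true}. Thus FOLLOW(A) = {true}.
For A -> epsilon: FIRST(epsilon) = {epsilon}, so it goes in M[A, t] for t ∈ {}; since epsilon ∈ FIRST, also for every t ∈ FOLLOW(A) = {true}.
For A -> num A true: FIRST(num A true) = {num}, so it goes in M[A, t] for t ∈ {num}.
None of these place a production in M[A, id].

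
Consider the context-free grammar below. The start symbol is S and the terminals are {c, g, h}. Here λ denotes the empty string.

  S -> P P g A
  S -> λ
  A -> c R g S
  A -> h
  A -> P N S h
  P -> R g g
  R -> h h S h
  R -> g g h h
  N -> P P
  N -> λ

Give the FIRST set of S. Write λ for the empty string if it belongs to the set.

{λ, g, h}

FIRST(R) = {g, h}
FIRST(P) = {g, h}  (via R g g)
FIRST(S) = {λ, g, h}  (via P P g A)
FIRST(A) = {c, g, h}  (via P N S h)
FIRST(N) = {λ, g, h}  (via P P)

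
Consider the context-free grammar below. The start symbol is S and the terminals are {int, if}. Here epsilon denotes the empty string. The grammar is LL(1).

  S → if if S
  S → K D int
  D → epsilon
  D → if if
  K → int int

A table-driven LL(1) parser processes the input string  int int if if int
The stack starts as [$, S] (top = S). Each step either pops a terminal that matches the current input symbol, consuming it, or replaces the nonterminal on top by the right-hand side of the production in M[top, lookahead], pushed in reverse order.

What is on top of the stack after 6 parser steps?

if

step 1: stack=$ S  input=int int if if int $  — expand S → K D int
step 2: stack=$ int D K  input=int int if if int $  — expand K → int int
step 3: stack=$ int D int int  input=int int if if int $  — match int
step 4: stack=$ int D int  input=int if if int $  — match int
step 5: stack=$ int D  input=if if int $  — expand D → if if
step 6: stack=$ int if if  input=if if int $  — match if
Stack after step 6: $ int if (top = if).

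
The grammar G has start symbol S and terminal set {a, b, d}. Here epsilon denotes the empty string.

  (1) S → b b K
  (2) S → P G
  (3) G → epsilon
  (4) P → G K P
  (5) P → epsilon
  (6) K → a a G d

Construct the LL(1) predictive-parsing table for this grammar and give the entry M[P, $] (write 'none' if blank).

FIRST(G): from G→epsilon we get {epsilon}. So FIRST(G) = {epsilon}.
FIRST(K): from K→a a G d we get {a}. So FIRST(K) = {a}.
FIRST(P): from P→G K P we get {a}; from P→epsilon we get {epsilon}. So FIRST(P) = {epsilon, a}.
FIRST(S): from S→b b K we get {b}; from S→P G we get {epsilon, a}. So FIRST(S) = {epsilon, a, b}.
FOLLOW(S) includes $ since S is the start symbol.
FOLLOW(S): S appears on no right-hand side. Thus FOLLOW(S) = {$}.
FOLLOW(P): in S→P G, P is followed by G with FIRST {epsilon}; in S→P G, the suffix after P is nullable, so FOLLOW(P) ⊇ FOLLOW(S) = {$}; in P→G K P, the suffix after P is empty (adds nothing new). Thus FOLLOW(P) = {$}.
For P → G K P: FIRST(G K P) = {a}, so it goes in M[P, t] for t ∈ {a}.
For P → epsilon: FIRST(epsilon) = {epsilon}, so it goes in M[P, t] for t ∈ {}; since epsilon ∈ FIRST, also for every t ∈ FOLLOW(P) = {$}.

P → epsilon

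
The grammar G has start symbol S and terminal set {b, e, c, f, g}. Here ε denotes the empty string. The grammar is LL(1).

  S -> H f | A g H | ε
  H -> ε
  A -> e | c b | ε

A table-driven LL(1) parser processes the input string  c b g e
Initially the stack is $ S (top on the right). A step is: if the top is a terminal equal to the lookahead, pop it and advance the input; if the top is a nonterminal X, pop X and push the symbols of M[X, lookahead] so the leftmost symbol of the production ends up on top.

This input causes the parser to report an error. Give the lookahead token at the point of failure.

step 1: stack=$ S  input=c b g e $  — expand S -> A g H
step 2: stack=$ H g A  input=c b g e $  — expand A -> c b
step 3: stack=$ H g b c  input=c b g e $  — match c
step 4: stack=$ H g b  input=b g e $  — match b
step 5: stack=$ H g  input=g e $  — match g
step 6: stack=$ H  input=e $  — error: M[H, e] is empty

e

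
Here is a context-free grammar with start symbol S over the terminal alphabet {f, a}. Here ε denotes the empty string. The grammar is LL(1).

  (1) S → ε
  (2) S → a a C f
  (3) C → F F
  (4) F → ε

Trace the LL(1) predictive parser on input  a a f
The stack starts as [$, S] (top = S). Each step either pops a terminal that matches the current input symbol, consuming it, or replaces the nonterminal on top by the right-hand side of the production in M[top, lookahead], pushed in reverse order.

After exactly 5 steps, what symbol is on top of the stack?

F

     Stack      Input    Action
  1  $ S        a a f $  expand S → a a C f
  2  $ f C a a  a a f $  match a
  3  $ f C a    a f $    match a
  4  $ f C      f $      expand C → F F
  5  $ f F F    f $      expand F → ε
Stack after step 5: $ f F (top = F).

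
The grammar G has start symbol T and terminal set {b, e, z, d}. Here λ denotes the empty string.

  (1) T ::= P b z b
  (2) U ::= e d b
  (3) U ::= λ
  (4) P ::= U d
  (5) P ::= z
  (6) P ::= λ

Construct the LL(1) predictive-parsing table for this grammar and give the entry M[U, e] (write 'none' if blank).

U ::= e d b

FIRST(U): from U::=e d b we get {e}; from U::=λ we get {λ}. So FIRST(U) = {λ, e}.
FIRST(P): from P::=U d we get {d, e}; from P::=z we get {z}; from P::=λ we get {λ}. So FIRST(P) = {λ, d, e, z}.
FIRST(T): from T::=P b z b we get {b, d, e, z}. So FIRST(T) = {b, d, e, z}.
FOLLOW(T) includes $ since T is the start symbol.
FOLLOW(U): in P::=U d, U is followed by d with FIRST {d}. Thus FOLLOW(U) = {d}.
For U ::= e d b: FIRST(e d b) = {e}, so it goes in M[U, t] for t ∈ {e}.
For U ::= λ: FIRST(λ) = {λ}, so it goes in M[U, t] for t ∈ {}; since λ ∈ FIRST, also for every t ∈ FOLLOW(U) = {d}.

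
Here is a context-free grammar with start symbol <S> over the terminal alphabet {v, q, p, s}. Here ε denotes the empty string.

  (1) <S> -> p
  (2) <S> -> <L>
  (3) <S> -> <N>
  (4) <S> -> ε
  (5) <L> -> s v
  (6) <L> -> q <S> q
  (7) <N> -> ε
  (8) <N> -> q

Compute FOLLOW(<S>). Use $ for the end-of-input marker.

{$, q}

FIRST(<L>): from <L>->s v we get {s}; from <L>->q <S> q we get {q}. So FIRST(<L>) = {q, s}.
FIRST(<N>): from <N>->ε we get {ε}; from <N>->q we get {q}. So FIRST(<N>) = {ε, q}.
FIRST(<S>): from <S>->p we get {p}; from <S>-><L> we get {q, s}; from <S>-><N> we get {ε, q}; from <S>->ε we get {ε}. So FIRST(<S>) = {ε, p, q, s}.
FOLLOW(<S>) includes $ since <S> is the start symbol.
FOLLOW(<S>): in <L>->q <S> q, <S> is followed by q with FIRST {q}. Thus FOLLOW(<S>) = {$, q}.
FOLLOW(<L>): in <S>-><L>, the suffix after <L> is empty, so FOLLOW(<L>) ⊇ FOLLOW(<S>) = {$, q}. Thus FOLLOW(<L>) = {$, q}.
FOLLOW(<N>): in <S>-><N>, the suffix after <N> is empty, so FOLLOW(<N>) ⊇ FOLLOW(<S>) = {$, q}. Thus FOLLOW(<N>) = {$, q}.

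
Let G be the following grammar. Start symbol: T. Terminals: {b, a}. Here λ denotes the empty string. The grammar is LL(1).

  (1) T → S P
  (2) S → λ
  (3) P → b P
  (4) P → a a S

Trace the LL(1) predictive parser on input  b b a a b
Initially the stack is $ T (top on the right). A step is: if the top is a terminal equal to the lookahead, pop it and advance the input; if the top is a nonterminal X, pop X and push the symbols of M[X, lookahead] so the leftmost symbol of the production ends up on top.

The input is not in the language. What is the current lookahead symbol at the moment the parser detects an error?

b

      Stack    Input        Action
   1  $ T      b b a a b $  expand T → S P
   2  $ P S    b b a a b $  expand S → λ
   3  $ P      b b a a b $  expand P → b P
   4  $ P b    b b a a b $  match b
   5  $ P      b a a b $    expand P → b P
   6  $ P b    b a a b $    match b
   7  $ P      a a b $      expand P → a a S
   8  $ S a a  a a b $      match a
   9  $ S a    a b $        match a
  10  $ S      b $          expand S → λ
  11  $        b $          error: stack empty but input remains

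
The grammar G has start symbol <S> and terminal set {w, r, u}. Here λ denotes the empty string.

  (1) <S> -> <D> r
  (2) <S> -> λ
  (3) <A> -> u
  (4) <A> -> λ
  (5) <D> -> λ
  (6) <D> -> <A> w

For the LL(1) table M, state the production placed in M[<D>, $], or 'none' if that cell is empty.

none

FIRST(<A>) = {λ, u}
FIRST(<D>) = {λ, u, w}  (via <A> w)
FIRST(<S>) = {λ, r, u, w}  (via <D> r)
FOLLOW(<S>) includes $ since <S> is the start symbol.
FOLLOW(<D>): in <S>-><D> r, <D> is followed by r with FIRST {r}. Thus FOLLOW(<D>) = {r}.
For <D> -> λ: FIRST(λ) = {λ}, so it goes in M[<D>, t] for t ∈ {}; since λ ∈ FIRST, also for every t ∈ FOLLOW(<D>) = {r}.
For <D> -> <A> w: FIRST(<A> w) = {u, w}, so it goes in M[<D>, t] for t ∈ {u, w}.
None of these place a production in M[<D>, $].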